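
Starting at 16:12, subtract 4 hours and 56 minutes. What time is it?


11:16

Start: 972 minutes from midnight
Subtract: 296 minutes
Remaining: 972 - 296 = 676
Hours: 11, Minutes: 16


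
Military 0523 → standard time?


Hour: 5
5 < 12 → AM

5:23 AM


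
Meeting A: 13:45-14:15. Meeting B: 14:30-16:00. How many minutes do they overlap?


0 minutes

Meeting A: 825-855 (in minutes from midnight)
Meeting B: 870-960
Overlap start = max(825, 870) = 870
Overlap end = min(855, 960) = 855
Overlap = max(0, 855 - 870) = 0 min


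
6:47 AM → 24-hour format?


06:47

Input: 6:47 AM
AM hour stays: 6


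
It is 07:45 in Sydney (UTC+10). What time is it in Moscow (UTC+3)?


Time difference = UTC+3 - UTC+10 = -7 hours
New hour = (7 -7) mod 24
= 0 mod 24 = 0
Minutes unchanged → 00:45

00:45


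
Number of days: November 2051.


30 days

Month: November (month 11)
November has 30 days


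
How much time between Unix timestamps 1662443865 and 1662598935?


Difference = 1662598935 - 1662443865 = 155070 seconds
In hours: 155070 / 3600 ≈ 43.1
In days: 155070 / 86400 ≈ 1.79

155070 seconds (43.1 hours / 1.79 days)


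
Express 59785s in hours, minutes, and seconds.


16h 36m 25s

Hours: 59785 ÷ 3600 = 16 remainder 2185
Minutes: 2185 ÷ 60 = 36 remainder 25
Seconds: 25


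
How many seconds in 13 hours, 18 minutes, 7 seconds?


Hours: 13 × 3600 = 46800
Minutes: 18 × 60 = 1080
Seconds: 7
Total = 46800 + 1080 + 7 = 47887

47887 seconds


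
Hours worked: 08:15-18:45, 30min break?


Total time = (18×60+45) - (8×60+15)
= 1125 - 495 = 630 min
Minus break: 630 - 30 = 600 min
= 10h 0m

10h 0m (600 minutes)


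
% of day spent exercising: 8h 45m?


36.5%

Time: 525 minutes
Day: 1440 minutes
Percentage = (525/1440) × 100 ≈ 36.5%


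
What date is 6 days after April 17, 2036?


April 23, 2036

Start: April 17, 2036
Add 6 days
April 17 + 6 = April 23, 2036


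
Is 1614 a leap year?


Rules: divisible by 4 AND (not by 100 OR by 400)
1614 ÷ 4 = 403 remainder 2 → not divisible by 4
Not divisible by 4 → not a leap year

No


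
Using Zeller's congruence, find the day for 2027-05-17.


Zeller's congruence:
q=17, m=5, k=27, j=20
h = (17 + ⌊13×6/5⌋ + 27 + ⌊27/4⌋ + ⌊20/4⌋ - 2×20) mod 7
= (17 + 15 + 27 + 6 + 5 - 40) mod 7
= 30 mod 7 = 2
h=2 → Monday

Monday


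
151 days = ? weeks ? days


21 weeks 4 days

Weeks: 151 ÷ 7 = 21 remainder 4


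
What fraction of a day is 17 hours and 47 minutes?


0.7410 (74.10%)

Total minutes: 17×60 + 47 = 1067
Day = 24×60 = 1440 minutes
Fraction = 1067/1440 ≈ 0.7410
As a percentage: 1067/1440 × 100 ≈ 74.10%


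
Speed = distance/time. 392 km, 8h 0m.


49.0 km/h

Distance: 392 km
Time: 8 hours
Speed = 392 / 8 = 49.0 km/h


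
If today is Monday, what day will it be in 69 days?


Sunday

Start: Monday (index 0)
(0 + 69) mod 7
= 69 mod 7
= 6
Index 6 → Sunday


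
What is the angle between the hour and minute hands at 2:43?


Hour hand = 2×30 + 43×0.5 = 81.5°
Minute hand = 43×6 = 258°
Difference = |81.5 - 258| = 176.5°

176.5°


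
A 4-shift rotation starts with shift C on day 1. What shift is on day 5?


Shifts: A, B, C, D
Start: C (index 2)
Day 5: (2 + 5 - 1) mod 4
= 6 mod 4
= 2
Index 2 → shift C

Shift C


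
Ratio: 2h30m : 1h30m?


5:3 (1.67)

Duration 1: 150 minutes
Duration 2: 90 minutes
Ratio = 150:90
GCD = 30
Simplified = 5:3
As a decimal: 5/3 ≈ 1.67


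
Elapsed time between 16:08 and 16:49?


End time in minutes: 16×60 + 49 = 1009
Start time in minutes: 16×60 + 8 = 968
Difference = 1009 - 968 = 41 minutes
= 0 hours 41 minutes

0h 41m


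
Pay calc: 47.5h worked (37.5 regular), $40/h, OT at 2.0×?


Regular: 37.5h × $40 = $1500.00
Overtime: 47.5 - 37.5 = 10.0h
OT pay: 10.0h × $40 × 2.0 = $800.00
Total = $1500.00 + $800.00 = $2300.00

$2300.00


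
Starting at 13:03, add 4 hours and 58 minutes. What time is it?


Start: 783 minutes from midnight
Add: 298 minutes
Total: 1081 minutes
Hours: 1081 ÷ 60 = 18 remainder 1

18:01


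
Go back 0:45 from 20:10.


19:25

Start: 1210 minutes from midnight
Subtract: 45 minutes
Remaining: 1210 - 45 = 1165
Hours: 19, Minutes: 25


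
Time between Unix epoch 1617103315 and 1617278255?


Difference = 1617278255 - 1617103315 = 174940 seconds
In hours: 174940 / 3600 ≈ 48.6
In days: 174940 / 86400 ≈ 2.02

174940 seconds (48.6 hours / 2.02 days)


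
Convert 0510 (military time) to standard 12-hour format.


Hour: 5
5 < 12 → AM

5:10 AM


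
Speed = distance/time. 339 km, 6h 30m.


52.2 km/h

Distance: 339 km
Time: 6h 30m = 390 min = 390/60 = 13/2 hours
Speed = 339 ÷ (13/2) = 339 × 2 / 13 = 678/13 ≈ 52.2 km/h


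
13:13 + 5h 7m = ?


Start: 793 minutes from midnight
Add: 307 minutes
Total: 1100 minutes
Hours: 1100 ÷ 60 = 18 remainder 20

18:20


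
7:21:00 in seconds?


26460 seconds

Hours: 7 × 3600 = 25200
Minutes: 21 × 60 = 1260
Seconds: 0
Total = 25200 + 1260 + 0 = 26460


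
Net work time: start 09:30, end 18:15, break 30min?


Total time = (18×60+15) - (9×60+30)
= 1095 - 570 = 525 min
Minus break: 525 - 30 = 495 min
= 8h 15m

8h 15m (495 minutes)


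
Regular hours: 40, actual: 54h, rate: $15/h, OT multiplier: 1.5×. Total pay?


Regular: 40h × $15 = $600.00
Overtime: 54 - 40 = 14h
OT pay: 14h × $15 × 1.5 = $315.00
Total = $600.00 + $315.00 = $915.00

$915.00


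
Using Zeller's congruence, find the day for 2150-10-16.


Friday

Zeller's congruence:
q=16, m=10, k=50, j=21
h = (16 + ⌊13×11/5⌋ + 50 + ⌊50/4⌋ + ⌊21/4⌋ - 2×21) mod 7
= (16 + 28 + 50 + 12 + 5 - 42) mod 7
= 69 mod 7 = 6
h=6 → Friday


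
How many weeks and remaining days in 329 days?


47 weeks 0 days

Weeks: 329 ÷ 7 = 47 remainder 0


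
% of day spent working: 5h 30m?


22.9%

Time: 330 minutes
Day: 1440 minutes
Percentage = (330/1440) × 100 ≈ 22.9%


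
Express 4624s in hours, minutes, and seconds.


1h 17m 4s

Hours: 4624 ÷ 3600 = 1 remainder 1024
Minutes: 1024 ÷ 60 = 17 remainder 4
Seconds: 4


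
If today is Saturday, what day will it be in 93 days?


Start: Saturday (index 5)
(5 + 93) mod 7
= 98 mod 7
= 0
Index 0 → Monday

Monday


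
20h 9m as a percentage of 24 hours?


0.8396 (83.96%)

Total minutes: 20×60 + 9 = 1209
Day = 24×60 = 1440 minutes
Fraction = 1209/1440 ≈ 0.8396
As a percentage: 1209/1440 × 100 ≈ 83.96%


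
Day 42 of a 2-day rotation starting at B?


Shift A

Shifts: A, B
Start: B (index 1)
Day 42: (1 + 42 - 1) mod 2
= 42 mod 2
= 0
Index 0 → shift A


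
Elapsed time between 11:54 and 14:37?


End time in minutes: 14×60 + 37 = 877
Start time in minutes: 11×60 + 54 = 714
Difference = 877 - 714 = 163 minutes
= 2 hours 43 minutes

2h 43m


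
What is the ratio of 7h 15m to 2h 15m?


29:9 (3.22)

Duration 1: 435 minutes
Duration 2: 135 minutes
Ratio = 435:135
GCD = 15
Simplified = 29:9
As a decimal: 29/9 ≈ 3.22


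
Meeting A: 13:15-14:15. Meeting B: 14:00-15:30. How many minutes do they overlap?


15 minutes

Meeting A: 795-855 (in minutes from midnight)
Meeting B: 840-930
Overlap start = max(795, 840) = 840
Overlap end = min(855, 930) = 855
Overlap = max(0, 855 - 840) = 15 min


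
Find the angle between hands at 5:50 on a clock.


125.0°

Hour hand = 5×30 + 50×0.5 = 175.0°
Minute hand = 50×6 = 300°
Difference = |175.0 - 300| = 125.0°


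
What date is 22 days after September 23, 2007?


October 15, 2007

Start: September 23, 2007
Add 22 days
September 23 → October 1: 30 - 23 + 1 = 8 days (22 - 8 = 14 left)
October 1 + 14 = October 15, 2007


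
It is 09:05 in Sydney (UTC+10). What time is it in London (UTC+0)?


Time difference = UTC+0 - UTC+10 = -10 hours
New hour = (9 -10) mod 24
= -1 mod 24 = 23
Minutes unchanged → 23:05; -1 < 0 → previous day

23:05 (previous day)


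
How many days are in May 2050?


31 days

Month: May (month 5)
May has 31 days


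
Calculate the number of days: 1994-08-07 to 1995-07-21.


From August 7, 1994 to July 21, 1995
Rest of August 1994: 31 - 7 = 24
Full months: September 30, October 31, November 30, December 31, January 31, February 1995 28, March 31, April 30, May 31, June 30
Days into July 1995: 21
Total = 24 + 30 + 31 + 30 + 31 + 31 + 28 + 31 + 30 + 31 + 30 + 21 = 348 days

348 days


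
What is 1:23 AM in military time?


01:23

Input: 1:23 AM
AM hour stays: 1


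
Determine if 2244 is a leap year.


Yes

Rules: divisible by 4 AND (not by 100 OR by 400)
2244 ÷ 4 = 561 exactly → divisible by 4
2244 ÷ 100 = 22 remainder 44 → not divisible by 100
Divisible by 4 but not by 100 → leap year


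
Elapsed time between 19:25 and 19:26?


End time in minutes: 19×60 + 26 = 1166
Start time in minutes: 19×60 + 25 = 1165
Difference = 1166 - 1165 = 1 minutes
= 0 hours 1 minutes

0h 1m


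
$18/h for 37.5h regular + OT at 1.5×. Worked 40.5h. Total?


Regular: 37.5h × $18 = $675.00
Overtime: 40.5 - 37.5 = 3.0h
OT pay: 3.0h × $18 × 1.5 = $81.00
Total = $675.00 + $81.00 = $756.00

$756.00


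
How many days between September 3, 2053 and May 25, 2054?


264 days

From September 3, 2053 to May 25, 2054
Rest of September 2053: 30 - 3 = 27
Full months: October 31, November 30, December 31, January 31, February 2054 28, March 31, April 30
Days into May 2054: 25
Total = 27 + 31 + 30 + 31 + 31 + 28 + 31 + 30 + 25 = 264 days


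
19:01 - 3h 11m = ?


Start: 1141 minutes from midnight
Subtract: 191 minutes
Remaining: 1141 - 191 = 950
Hours: 15, Minutes: 50

15:50


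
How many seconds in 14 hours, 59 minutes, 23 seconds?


Hours: 14 × 3600 = 50400
Minutes: 59 × 60 = 3540
Seconds: 23
Total = 50400 + 3540 + 23 = 53963

53963 seconds


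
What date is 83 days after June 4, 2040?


Start: June 4, 2040
Add 83 days
June 4 → July 1: 30 - 4 + 1 = 27 days (83 - 27 = 56 left)
July 1 → August 1: 31 - 1 + 1 = 31 days (56 - 31 = 25 left)
August 1 + 25 = August 26, 2040

August 26, 2040


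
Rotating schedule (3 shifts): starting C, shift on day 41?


Shifts: A, B, C
Start: C (index 2)
Day 41: (2 + 41 - 1) mod 3
= 42 mod 3
= 0
Index 0 → shift A

Shift A


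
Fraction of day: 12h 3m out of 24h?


0.5021 (50.21%)

Total minutes: 12×60 + 3 = 723
Day = 24×60 = 1440 minutes
Fraction = 723/1440 ≈ 0.5021
As a percentage: 723/1440 × 100 ≈ 50.21%


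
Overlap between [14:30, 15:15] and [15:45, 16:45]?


Meeting A: 870-915 (in minutes from midnight)
Meeting B: 945-1005
Overlap start = max(870, 945) = 945
Overlap end = min(915, 1005) = 915
Overlap = max(0, 915 - 945) = 0 min

0 minutes


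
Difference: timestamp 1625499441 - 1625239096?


Difference = 1625499441 - 1625239096 = 260345 seconds
In hours: 260345 / 3600 ≈ 72.3
In days: 260345 / 86400 ≈ 3.01

260345 seconds (72.3 hours / 3.01 days)


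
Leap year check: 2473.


No

Rules: divisible by 4 AND (not by 100 OR by 400)
2473 ÷ 4 = 618 remainder 1 → not divisible by 4
Not divisible by 4 → not a leap year


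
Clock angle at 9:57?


Hour hand = 9×30 + 57×0.5 = 298.5°
Minute hand = 57×6 = 342°
Difference = |298.5 - 342| = 43.5°

43.5°


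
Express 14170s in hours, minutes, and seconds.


Hours: 14170 ÷ 3600 = 3 remainder 3370
Minutes: 3370 ÷ 60 = 56 remainder 10
Seconds: 10

3h 56m 10s


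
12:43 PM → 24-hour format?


12:43

Input: 12:43 PM
12 PM → 12 (noon)


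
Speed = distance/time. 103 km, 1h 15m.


82.4 km/h

Distance: 103 km
Time: 1h 15m = 75 min = 75/60 = 5/4 hours
Speed = 103 ÷ (5/4) = 103 × 4 / 5 = 412/5 = 82.4 km/h


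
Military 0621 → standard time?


Hour: 6
6 < 12 → AM

6:21 AM


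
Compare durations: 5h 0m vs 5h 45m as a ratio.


20:23 (0.87)

Duration 1: 300 minutes
Duration 2: 345 minutes
Ratio = 300:345
GCD = 15
Simplified = 20:23
As a decimal: 20/23 ≈ 0.87


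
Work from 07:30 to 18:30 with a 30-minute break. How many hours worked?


Total time = (18×60+30) - (7×60+30)
= 1110 - 450 = 660 min
Minus break: 660 - 30 = 630 min
= 10h 30m

10h 30m (630 minutes)


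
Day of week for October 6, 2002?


Zeller's congruence:
q=6, m=10, k=2, j=20
h = (6 + ⌊13×11/5⌋ + 2 + ⌊2/4⌋ + ⌊20/4⌋ - 2×20) mod 7
= (6 + 28 + 2 + 0 + 5 - 40) mod 7
= 1 mod 7 = 1
h=1 → Sunday

Sunday


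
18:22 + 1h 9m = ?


Start: 1102 minutes from midnight
Add: 69 minutes
Total: 1171 minutes
Hours: 1171 ÷ 60 = 19 remainder 31

19:31


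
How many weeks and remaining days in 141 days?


Weeks: 141 ÷ 7 = 20 remainder 1

20 weeks 1 days


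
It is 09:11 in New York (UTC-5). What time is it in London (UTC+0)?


Time difference = UTC+0 - UTC-5 = +5 hours
New hour = (9 + 5) mod 24
= 14 mod 24 = 14
Minutes unchanged → 14:11

14:11


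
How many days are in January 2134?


31 days

Month: January (month 1)
January has 31 days


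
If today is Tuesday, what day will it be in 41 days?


Monday

Start: Tuesday (index 1)
(1 + 41) mod 7
= 42 mod 7
= 0
Index 0 → Monday


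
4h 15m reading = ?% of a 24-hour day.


17.7%

Time: 255 minutes
Day: 1440 minutes
Percentage = (255/1440) × 100 ≈ 17.7%


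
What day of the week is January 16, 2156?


Friday

Zeller's congruence:
q=16, m=13, k=55, j=21
h = (16 + ⌊13×14/5⌋ + 55 + ⌊55/4⌋ + ⌊21/4⌋ - 2×21) mod 7
= (16 + 36 + 55 + 13 + 5 - 42) mod 7
= 83 mod 7 = 6
h=6 → Friday


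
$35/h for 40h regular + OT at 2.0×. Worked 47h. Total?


Regular: 40h × $35 = $1400.00
Overtime: 47 - 40 = 7h
OT pay: 7h × $35 × 2.0 = $490.00
Total = $1400.00 + $490.00 = $1890.00

$1890.00


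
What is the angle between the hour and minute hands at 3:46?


Hour hand = 3×30 + 46×0.5 = 113.0°
Minute hand = 46×6 = 276°
Difference = |113.0 - 276| = 163.0°

163.0°


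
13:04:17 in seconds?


Hours: 13 × 3600 = 46800
Minutes: 4 × 60 = 240
Seconds: 17
Total = 46800 + 240 + 17 = 47057

47057 seconds


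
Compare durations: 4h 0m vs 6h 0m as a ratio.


2:3 (0.67)

Duration 1: 240 minutes
Duration 2: 360 minutes
Ratio = 240:360
GCD = 120
Simplified = 2:3
As a decimal: 2/3 ≈ 0.67


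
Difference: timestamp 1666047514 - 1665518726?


528788 seconds (146.9 hours / 6.12 days)

Difference = 1666047514 - 1665518726 = 528788 seconds
In hours: 528788 / 3600 ≈ 146.9
In days: 528788 / 86400 ≈ 6.12


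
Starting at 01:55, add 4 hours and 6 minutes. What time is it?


Start: 115 minutes from midnight
Add: 246 minutes
Total: 361 minutes
Hours: 361 ÷ 60 = 6 remainder 1

06:01


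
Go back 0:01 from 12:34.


Start: 754 minutes from midnight
Subtract: 1 minutes
Remaining: 754 - 1 = 753
Hours: 12, Minutes: 33

12:33


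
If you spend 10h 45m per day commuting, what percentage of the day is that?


44.8%

Time: 645 minutes
Day: 1440 minutes
Percentage = (645/1440) × 100 ≈ 44.8%


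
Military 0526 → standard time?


Hour: 5
5 < 12 → AM

5:26 AM


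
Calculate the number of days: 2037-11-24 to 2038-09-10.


290 days

From November 24, 2037 to September 10, 2038
Rest of November 2037: 30 - 24 = 6
Full months: December 31, January 31, February 2038 28, March 31, April 30, May 31, June 30, July 31, August 31
Days into September 2038: 10
Total = 6 + 31 + 31 + 28 + 31 + 30 + 31 + 30 + 31 + 31 + 10 = 290 days


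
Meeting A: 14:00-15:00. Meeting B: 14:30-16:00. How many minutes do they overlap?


Meeting A: 840-900 (in minutes from midnight)
Meeting B: 870-960
Overlap start = max(840, 870) = 870
Overlap end = min(900, 960) = 900
Overlap = max(0, 900 - 870) = 30 min

30 minutes


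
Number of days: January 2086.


31 days

Month: January (month 1)
January has 31 days


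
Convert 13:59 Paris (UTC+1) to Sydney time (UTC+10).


Time difference = UTC+10 - UTC+1 = +9 hours
New hour = (13 + 9) mod 24
= 22 mod 24 = 22
Minutes unchanged → 22:59

22:59


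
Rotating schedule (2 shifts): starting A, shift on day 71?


Shift A

Shifts: A, B
Start: A (index 0)
Day 71: (0 + 71 - 1) mod 2
= 70 mod 2
= 0
Index 0 → shift A


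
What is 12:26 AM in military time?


00:26

Input: 12:26 AM
12 AM → 00 (midnight)


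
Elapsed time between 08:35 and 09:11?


End time in minutes: 9×60 + 11 = 551
Start time in minutes: 8×60 + 35 = 515
Difference = 551 - 515 = 36 minutes
= 0 hours 36 minutes

0h 36m


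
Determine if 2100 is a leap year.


Rules: divisible by 4 AND (not by 100 OR by 400)
2100 ÷ 4 = 525 exactly → divisible by 4
2100 ÷ 100 = 21 exactly → divisible by 100
2100 ÷ 400 = 5 remainder 100 → not divisible by 400
Divisible by 100 but not by 400 → not a leap year

No


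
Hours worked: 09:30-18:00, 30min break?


8h 0m (480 minutes)

Total time = (18×60+0) - (9×60+30)
= 1080 - 570 = 510 min
Minus break: 510 - 30 = 480 min
= 8h 0m


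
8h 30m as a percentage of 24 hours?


Total minutes: 8×60 + 30 = 510
Day = 24×60 = 1440 minutes
Fraction = 510/1440 ≈ 0.3542
As a percentage: 510/1440 × 100 ≈ 35.42%

0.3542 (35.42%)


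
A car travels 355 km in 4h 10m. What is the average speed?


85.2 km/h

Distance: 355 km
Time: 4h 10m = 250 min = 250/60 = 25/6 hours
Speed = 355 ÷ (25/6) = 355 × 6 / 25 = 2130/25 = 85.2 km/h


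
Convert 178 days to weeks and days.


Weeks: 178 ÷ 7 = 25 remainder 3

25 weeks 3 days


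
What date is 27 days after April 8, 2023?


May 5, 2023

Start: April 8, 2023
Add 27 days
April 8 → May 1: 30 - 8 + 1 = 23 days (27 - 23 = 4 left)
May 1 + 4 = May 5, 2023


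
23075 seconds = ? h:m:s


6h 24m 35s

Hours: 23075 ÷ 3600 = 6 remainder 1475
Minutes: 1475 ÷ 60 = 24 remainder 35
Seconds: 35


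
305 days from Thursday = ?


Start: Thursday (index 3)
(3 + 305) mod 7
= 308 mod 7
= 0
Index 0 → Monday

Monday


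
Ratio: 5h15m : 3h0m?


7:4 (1.75)

Duration 1: 315 minutes
Duration 2: 180 minutes
Ratio = 315:180
GCD = 45
Simplified = 7:4
As a decimal: 7/4 = 1.75


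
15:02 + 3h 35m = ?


Start: 902 minutes from midnight
Add: 215 minutes
Total: 1117 minutes
Hours: 1117 ÷ 60 = 18 remainder 37

18:37


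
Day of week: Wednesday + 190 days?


Thursday

Start: Wednesday (index 2)
(2 + 190) mod 7
= 192 mod 7
= 3
Index 3 → Thursday


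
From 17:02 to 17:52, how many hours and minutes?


0h 50m

End time in minutes: 17×60 + 52 = 1072
Start time in minutes: 17×60 + 2 = 1022
Difference = 1072 - 1022 = 50 minutes
= 0 hours 50 minutes


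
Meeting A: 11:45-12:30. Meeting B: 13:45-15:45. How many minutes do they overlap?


Meeting A: 705-750 (in minutes from midnight)
Meeting B: 825-945
Overlap start = max(705, 825) = 825
Overlap end = min(750, 945) = 750
Overlap = max(0, 750 - 825) = 0 min

0 minutes


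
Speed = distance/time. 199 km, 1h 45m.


Distance: 199 km
Time: 1h 45m = 105 min = 105/60 = 7/4 hours
Speed = 199 ÷ (7/4) = 199 × 4 / 7 = 796/7 ≈ 113.7 km/h

113.7 km/h


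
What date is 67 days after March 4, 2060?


May 10, 2060

Start: March 4, 2060
Add 67 days
March 4 → April 1: 31 - 4 + 1 = 28 days (67 - 28 = 39 left)
April 1 → May 1: 30 - 1 + 1 = 30 days (39 - 30 = 9 left)
May 1 + 9 = May 10, 2060


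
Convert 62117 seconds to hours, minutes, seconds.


17h 15m 17s

Hours: 62117 ÷ 3600 = 17 remainder 917
Minutes: 917 ÷ 60 = 15 remainder 17
Seconds: 17


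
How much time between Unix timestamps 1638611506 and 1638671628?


60122 seconds (16.7 hours / 0.70 days)

Difference = 1638671628 - 1638611506 = 60122 seconds
In hours: 60122 / 3600 ≈ 16.7
In days: 60122 / 86400 ≈ 0.70


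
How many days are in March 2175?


Month: March (month 3)
March has 31 days

31 days


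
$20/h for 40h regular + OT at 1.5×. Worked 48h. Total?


Regular: 40h × $20 = $800.00
Overtime: 48 - 40 = 8h
OT pay: 8h × $20 × 1.5 = $240.00
Total = $800.00 + $240.00 = $1040.00

$1040.00


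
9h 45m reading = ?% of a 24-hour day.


40.6%

Time: 585 minutes
Day: 1440 minutes
Percentage = (585/1440) × 100 ≈ 40.6%


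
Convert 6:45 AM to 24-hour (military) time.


Input: 6:45 AM
AM hour stays: 6

06:45


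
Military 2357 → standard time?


11:57 PM

Hour: 23
23 - 12 = 11 → PM


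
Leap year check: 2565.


Rules: divisible by 4 AND (not by 100 OR by 400)
2565 ÷ 4 = 641 remainder 1 → not divisible by 4
Not divisible by 4 → not a leap year

No


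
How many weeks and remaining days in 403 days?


Weeks: 403 ÷ 7 = 57 remainder 4

57 weeks 4 days


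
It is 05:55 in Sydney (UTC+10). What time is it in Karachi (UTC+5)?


00:55

Time difference = UTC+5 - UTC+10 = -5 hours
New hour = (5 -5) mod 24
= 0 mod 24 = 0
Minutes unchanged → 00:55


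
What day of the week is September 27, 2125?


Zeller's congruence:
q=27, m=9, k=25, j=21
h = (27 + ⌊13×10/5⌋ + 25 + ⌊25/4⌋ + ⌊21/4⌋ - 2×21) mod 7
= (27 + 26 + 25 + 6 + 5 - 42) mod 7
= 47 mod 7 = 5
h=5 → Thursday

Thursday


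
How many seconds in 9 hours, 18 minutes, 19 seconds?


33499 seconds

Hours: 9 × 3600 = 32400
Minutes: 18 × 60 = 1080
Seconds: 19
Total = 32400 + 1080 + 19 = 33499


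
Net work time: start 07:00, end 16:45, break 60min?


Total time = (16×60+45) - (7×60+0)
= 1005 - 420 = 585 min
Minus break: 585 - 60 = 525 min
= 8h 45m

8h 45m (525 minutes)


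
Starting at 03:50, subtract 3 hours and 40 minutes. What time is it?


00:10

Start: 230 minutes from midnight
Subtract: 220 minutes
Remaining: 230 - 220 = 10
Hours: 0, Minutes: 10


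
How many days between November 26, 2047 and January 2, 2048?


37 days

From November 26, 2047 to January 2, 2048
Rest of November 2047: 30 - 26 = 4
Full months: December 31
Days into January 2048: 2
Total = 4 + 31 + 2 = 37 days


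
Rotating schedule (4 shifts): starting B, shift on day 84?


Shift A

Shifts: A, B, C, D
Start: B (index 1)
Day 84: (1 + 84 - 1) mod 4
= 84 mod 4
= 0
Index 0 → shift A


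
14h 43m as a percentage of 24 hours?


Total minutes: 14×60 + 43 = 883
Day = 24×60 = 1440 minutes
Fraction = 883/1440 ≈ 0.6132
As a percentage: 883/1440 × 100 ≈ 61.32%

0.6132 (61.32%)


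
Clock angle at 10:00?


Hour hand = 10×30 + 0×0.5 = 300.0°
Minute hand = 0×6 = 0°
Difference = |300.0 - 0| = 300.0°
Since > 180°: 360 - 300.0 = 60.0°

60.0°


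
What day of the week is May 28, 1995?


Zeller's congruence:
q=28, m=5, k=95, j=19
h = (28 + ⌊13×6/5⌋ + 95 + ⌊95/4⌋ + ⌊19/4⌋ - 2×19) mod 7
= (28 + 15 + 95 + 23 + 4 - 38) mod 7
= 127 mod 7 = 1
h=1 → Sunday

Sunday


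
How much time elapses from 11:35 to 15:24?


3h 49m

End time in minutes: 15×60 + 24 = 924
Start time in minutes: 11×60 + 35 = 695
Difference = 924 - 695 = 229 minutes
= 3 hours 49 minutes


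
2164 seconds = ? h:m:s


0h 36m 4s

Hours: 2164 ÷ 3600 = 0 remainder 2164
Minutes: 2164 ÷ 60 = 36 remainder 4
Seconds: 4


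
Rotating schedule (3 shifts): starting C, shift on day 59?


Shifts: A, B, C
Start: C (index 2)
Day 59: (2 + 59 - 1) mod 3
= 60 mod 3
= 0
Index 0 → shift A

Shift A


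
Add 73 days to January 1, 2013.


Start: January 1, 2013
Add 73 days
January 1 → February 1: 31 - 1 + 1 = 31 days (73 - 31 = 42 left)
February 1 → March 1: 28 - 1 + 1 = 28 days (42 - 28 = 14 left)
March 1 + 14 = March 15, 2013

March 15, 2013


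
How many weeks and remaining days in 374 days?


Weeks: 374 ÷ 7 = 53 remainder 3

53 weeks 3 days


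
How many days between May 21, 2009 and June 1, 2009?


From May 21, 2009 to June 1, 2009
Rest of May 2009: 31 - 21 = 10
Days into June 2009: 1
Total = 10 + 1 = 11 days

11 days


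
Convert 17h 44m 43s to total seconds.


Hours: 17 × 3600 = 61200
Minutes: 44 × 60 = 2640
Seconds: 43
Total = 61200 + 2640 + 43 = 63883

63883 seconds


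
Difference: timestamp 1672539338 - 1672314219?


225119 seconds (62.5 hours / 2.61 days)

Difference = 1672539338 - 1672314219 = 225119 seconds
In hours: 225119 / 3600 ≈ 62.5
In days: 225119 / 86400 ≈ 2.61


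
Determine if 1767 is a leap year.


Rules: divisible by 4 AND (not by 100 OR by 400)
1767 ÷ 4 = 441 remainder 3 → not divisible by 4
Not divisible by 4 → not a leap year

No


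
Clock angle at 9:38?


Hour hand = 9×30 + 38×0.5 = 289.0°
Minute hand = 38×6 = 228°
Difference = |289.0 - 228| = 61.0°

61.0°


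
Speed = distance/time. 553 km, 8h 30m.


65.1 km/h

Distance: 553 km
Time: 8h 30m = 510 min = 510/60 = 17/2 hours
Speed = 553 ÷ (17/2) = 553 × 2 / 17 = 1106/17 ≈ 65.1 km/h


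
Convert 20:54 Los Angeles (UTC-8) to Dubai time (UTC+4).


Time difference = UTC+4 - UTC-8 = +12 hours
New hour = (20 + 12) mod 24
= 32 mod 24 = 8
Minutes unchanged → 08:54; 32 ≥ 24 → next day

08:54 (next day)


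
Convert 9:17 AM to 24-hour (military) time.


09:17

Input: 9:17 AM
AM hour stays: 9


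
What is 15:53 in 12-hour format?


3:53 PM

Hour: 15
15 - 12 = 3 → PM


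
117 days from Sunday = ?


Start: Sunday (index 6)
(6 + 117) mod 7
= 123 mod 7
= 4
Index 4 → Friday

Friday


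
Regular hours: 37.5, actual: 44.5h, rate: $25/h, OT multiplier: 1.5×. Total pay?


Regular: 37.5h × $25 = $937.50
Overtime: 44.5 - 37.5 = 7.0h
OT pay: 7.0h × $25 × 1.5 = $262.50
Total = $937.50 + $262.50 = $1200.00

$1200.00


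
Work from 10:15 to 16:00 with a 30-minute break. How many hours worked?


5h 15m (315 minutes)

Total time = (16×60+0) - (10×60+15)
= 960 - 615 = 345 min
Minus break: 345 - 30 = 315 min
= 5h 15m


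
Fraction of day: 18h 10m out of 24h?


0.7569 (75.69%)

Total minutes: 18×60 + 10 = 1090
Day = 24×60 = 1440 minutes
Fraction = 1090/1440 ≈ 0.7569
As a percentage: 1090/1440 × 100 ≈ 75.69%


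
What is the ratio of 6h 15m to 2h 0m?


25:8 (3.13)

Duration 1: 375 minutes
Duration 2: 120 minutes
Ratio = 375:120
GCD = 15
Simplified = 25:8
As a decimal: 25/8 ≈ 3.13


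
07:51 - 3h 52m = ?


03:59

Start: 471 minutes from midnight
Subtract: 232 minutes
Remaining: 471 - 232 = 239
Hours: 3, Minutes: 59


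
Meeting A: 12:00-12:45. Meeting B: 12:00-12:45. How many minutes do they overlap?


Meeting A: 720-765 (in minutes from midnight)
Meeting B: 720-765
Overlap start = max(720, 720) = 720
Overlap end = min(765, 765) = 765
Overlap = max(0, 765 - 720) = 45 min

45 minutes


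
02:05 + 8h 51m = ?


Start: 125 minutes from midnight
Add: 531 minutes
Total: 656 minutes
Hours: 656 ÷ 60 = 10 remainder 56

10:56


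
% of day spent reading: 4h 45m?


19.8%

Time: 285 minutes
Day: 1440 minutes
Percentage = (285/1440) × 100 ≈ 19.8%


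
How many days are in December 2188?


Month: December (month 12)
December has 31 days

31 days


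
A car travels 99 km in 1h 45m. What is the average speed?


Distance: 99 km
Time: 1h 45m = 105 min = 105/60 = 7/4 hours
Speed = 99 ÷ (7/4) = 99 × 4 / 7 = 396/7 ≈ 56.6 km/h

56.6 km/h


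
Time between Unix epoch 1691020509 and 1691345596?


Difference = 1691345596 - 1691020509 = 325087 seconds
In hours: 325087 / 3600 ≈ 90.3
In days: 325087 / 86400 ≈ 3.76

325087 seconds (90.3 hours / 3.76 days)


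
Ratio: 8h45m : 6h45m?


Duration 1: 525 minutes
Duration 2: 405 minutes
Ratio = 525:405
GCD = 15
Simplified = 35:27
As a decimal: 35/27 ≈ 1.30

35:27 (1.30)


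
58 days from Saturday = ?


Monday

Start: Saturday (index 5)
(5 + 58) mod 7
= 63 mod 7
= 0
Index 0 → Monday


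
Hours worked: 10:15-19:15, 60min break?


Total time = (19×60+15) - (10×60+15)
= 1155 - 615 = 540 min
Minus break: 540 - 60 = 480 min
= 8h 0m

8h 0m (480 minutes)


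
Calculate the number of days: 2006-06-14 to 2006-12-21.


From June 14, 2006 to December 21, 2006
Rest of June 2006: 30 - 14 = 16
Full months: July 31, August 31, September 30, October 31, November 30
Days into December 2006: 21
Total = 16 + 31 + 31 + 30 + 31 + 30 + 21 = 190 days

190 days


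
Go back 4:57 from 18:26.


Start: 1106 minutes from midnight
Subtract: 297 minutes
Remaining: 1106 - 297 = 809
Hours: 13, Minutes: 29

13:29


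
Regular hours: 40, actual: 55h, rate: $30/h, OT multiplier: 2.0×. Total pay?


$2100.00

Regular: 40h × $30 = $1200.00
Overtime: 55 - 40 = 15h
OT pay: 15h × $30 × 2.0 = $900.00
Total = $1200.00 + $900.00 = $2100.00


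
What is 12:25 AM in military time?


00:25

Input: 12:25 AM
12 AM → 00 (midnight)


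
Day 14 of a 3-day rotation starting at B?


Shifts: A, B, C
Start: B (index 1)
Day 14: (1 + 14 - 1) mod 3
= 14 mod 3
= 2
Index 2 → shift C

Shift C


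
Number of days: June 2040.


Month: June (month 6)
June has 30 days

30 days


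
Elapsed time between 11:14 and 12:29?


End time in minutes: 12×60 + 29 = 749
Start time in minutes: 11×60 + 14 = 674
Difference = 749 - 674 = 75 minutes
= 1 hours 15 minutes

1h 15m


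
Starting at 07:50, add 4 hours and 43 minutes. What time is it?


12:33

Start: 470 minutes from midnight
Add: 283 minutes
Total: 753 minutes
Hours: 753 ÷ 60 = 12 remainder 33


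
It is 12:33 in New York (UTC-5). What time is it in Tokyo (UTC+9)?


02:33 (next day)

Time difference = UTC+9 - UTC-5 = +14 hours
New hour = (12 + 14) mod 24
= 26 mod 24 = 2
Minutes unchanged → 02:33; 26 ≥ 24 → next day


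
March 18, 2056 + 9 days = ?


March 27, 2056

Start: March 18, 2056
Add 9 days
March 18 + 9 = March 27, 2056


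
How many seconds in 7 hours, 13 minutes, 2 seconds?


25982 seconds

Hours: 7 × 3600 = 25200
Minutes: 13 × 60 = 780
Seconds: 2
Total = 25200 + 780 + 2 = 25982


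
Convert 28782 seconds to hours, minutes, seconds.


Hours: 28782 ÷ 3600 = 7 remainder 3582
Minutes: 3582 ÷ 60 = 59 remainder 42
Seconds: 42

7h 59m 42s


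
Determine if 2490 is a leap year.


No

Rules: divisible by 4 AND (not by 100 OR by 400)
2490 ÷ 4 = 622 remainder 2 → not divisible by 4
Not divisible by 4 → not a leap year


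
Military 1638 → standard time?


4:38 PM

Hour: 16
16 - 12 = 4 → PM


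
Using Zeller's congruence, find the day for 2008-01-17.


Thursday

Zeller's congruence:
q=17, m=13, k=7, j=20
h = (17 + ⌊13×14/5⌋ + 7 + ⌊7/4⌋ + ⌊20/4⌋ - 2×20) mod 7
= (17 + 36 + 7 + 1 + 5 - 40) mod 7
= 26 mod 7 = 5
h=5 → Thursday


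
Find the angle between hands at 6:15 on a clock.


Hour hand = 6×30 + 15×0.5 = 187.5°
Minute hand = 15×6 = 90°
Difference = |187.5 - 90| = 97.5°

97.5°


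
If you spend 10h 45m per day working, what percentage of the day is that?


44.8%

Time: 645 minutes
Day: 1440 minutes
Percentage = (645/1440) × 100 ≈ 44.8%


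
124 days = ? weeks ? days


17 weeks 5 days

Weeks: 124 ÷ 7 = 17 remainder 5


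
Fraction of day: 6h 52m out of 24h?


Total minutes: 6×60 + 52 = 412
Day = 24×60 = 1440 minutes
Fraction = 412/1440 ≈ 0.2861
As a percentage: 412/1440 × 100 ≈ 28.61%

0.2861 (28.61%)


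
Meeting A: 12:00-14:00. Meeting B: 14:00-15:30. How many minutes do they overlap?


0 minutes

Meeting A: 720-840 (in minutes from midnight)
Meeting B: 840-930
Overlap start = max(720, 840) = 840
Overlap end = min(840, 930) = 840
Overlap = max(0, 840 - 840) = 0 min


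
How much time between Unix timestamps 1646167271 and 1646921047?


Difference = 1646921047 - 1646167271 = 753776 seconds
In hours: 753776 / 3600 ≈ 209.4
In days: 753776 / 86400 ≈ 8.72

753776 seconds (209.4 hours / 8.72 days)


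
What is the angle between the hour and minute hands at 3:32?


86.0°

Hour hand = 3×30 + 32×0.5 = 106.0°
Minute hand = 32×6 = 192°
Difference = |106.0 - 192| = 86.0°


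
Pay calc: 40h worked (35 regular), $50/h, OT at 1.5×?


$2125.00

Regular: 35h × $50 = $1750.00
Overtime: 40 - 35 = 5h
OT pay: 5h × $50 × 1.5 = $375.00
Total = $1750.00 + $375.00 = $2125.00


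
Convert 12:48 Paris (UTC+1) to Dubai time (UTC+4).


15:48

Time difference = UTC+4 - UTC+1 = +3 hours
New hour = (12 + 3) mod 24
= 15 mod 24 = 15
Minutes unchanged → 15:48


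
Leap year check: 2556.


Rules: divisible by 4 AND (not by 100 OR by 400)
2556 ÷ 4 = 639 exactly → divisible by 4
2556 ÷ 100 = 25 remainder 56 → not divisible by 100
Divisible by 4 but not by 100 → leap year

Yes


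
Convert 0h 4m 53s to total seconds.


Hours: 0 × 3600 = 0
Minutes: 4 × 60 = 240
Seconds: 53
Total = 0 + 240 + 53 = 293

293 seconds


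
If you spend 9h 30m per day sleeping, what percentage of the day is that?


Time: 570 minutes
Day: 1440 minutes
Percentage = (570/1440) × 100 ≈ 39.6%

39.6%


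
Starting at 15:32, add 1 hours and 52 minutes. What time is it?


17:24

Start: 932 minutes from midnight
Add: 112 minutes
Total: 1044 minutes
Hours: 1044 ÷ 60 = 17 remainder 24


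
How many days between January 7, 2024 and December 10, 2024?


From January 7, 2024 to December 10, 2024
Rest of January 2024: 31 - 7 = 24
Full months: February 2024 29, March 31, April 30, May 31, June 30, July 31, August 31, September 30, October 31, November 30
Days into December 2024: 10
Total = 24 + 29 + 31 + 30 + 31 + 30 + 31 + 31 + 30 + 31 + 30 + 10 = 338 days

338 days


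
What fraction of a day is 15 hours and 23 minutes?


0.6410 (64.10%)

Total minutes: 15×60 + 23 = 923
Day = 24×60 = 1440 minutes
Fraction = 923/1440 ≈ 0.6410
As a percentage: 923/1440 × 100 ≈ 64.10%


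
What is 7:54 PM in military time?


19:54

Input: 7:54 PM
PM: 7 + 12 = 19


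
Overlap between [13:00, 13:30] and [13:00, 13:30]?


Meeting A: 780-810 (in minutes from midnight)
Meeting B: 780-810
Overlap start = max(780, 780) = 780
Overlap end = min(810, 810) = 810
Overlap = max(0, 810 - 780) = 30 min

30 minutes


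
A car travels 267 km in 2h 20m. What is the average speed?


114.4 km/h

Distance: 267 km
Time: 2h 20m = 140 min = 140/60 = 7/3 hours
Speed = 267 ÷ (7/3) = 267 × 3 / 7 = 801/7 ≈ 114.4 km/h


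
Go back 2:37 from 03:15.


Start: 195 minutes from midnight
Subtract: 157 minutes
Remaining: 195 - 157 = 38
Hours: 0, Minutes: 38

00:38


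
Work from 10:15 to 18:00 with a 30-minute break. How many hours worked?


Total time = (18×60+0) - (10×60+15)
= 1080 - 615 = 465 min
Minus break: 465 - 30 = 435 min
= 7h 15m

7h 15m (435 minutes)


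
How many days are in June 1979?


30 days

Month: June (month 6)
June has 30 days


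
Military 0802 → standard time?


8:02 AM

Hour: 8
8 < 12 → AM


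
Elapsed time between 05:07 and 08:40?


End time in minutes: 8×60 + 40 = 520
Start time in minutes: 5×60 + 7 = 307
Difference = 520 - 307 = 213 minutes
= 3 hours 33 minutes

3h 33m


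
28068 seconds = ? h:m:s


7h 47m 48s

Hours: 28068 ÷ 3600 = 7 remainder 2868
Minutes: 2868 ÷ 60 = 47 remainder 48
Seconds: 48


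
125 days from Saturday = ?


Start: Saturday (index 5)
(5 + 125) mod 7
= 130 mod 7
= 4
Index 4 → Friday

Friday


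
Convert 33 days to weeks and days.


4 weeks 5 days

Weeks: 33 ÷ 7 = 4 remainder 5


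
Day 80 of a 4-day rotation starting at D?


Shift C

Shifts: A, B, C, D
Start: D (index 3)
Day 80: (3 + 80 - 1) mod 4
= 82 mod 4
= 2
Index 2 → shift C


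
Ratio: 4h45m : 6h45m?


Duration 1: 285 minutes
Duration 2: 405 minutes
Ratio = 285:405
GCD = 15
Simplified = 19:27
As a decimal: 19/27 ≈ 0.70

19:27 (0.70)


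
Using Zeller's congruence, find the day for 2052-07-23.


Zeller's congruence:
q=23, m=7, k=52, j=20
h = (23 + ⌊13×8/5⌋ + 52 + ⌊52/4⌋ + ⌊20/4⌋ - 2×20) mod 7
= (23 + 20 + 52 + 13 + 5 - 40) mod 7
= 73 mod 7 = 3
h=3 → Tuesday

Tuesday


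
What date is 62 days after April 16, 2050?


Start: April 16, 2050
Add 62 days
April 16 → May 1: 30 - 16 + 1 = 15 days (62 - 15 = 47 left)
May 1 → June 1: 31 - 1 + 1 = 31 days (47 - 31 = 16 left)
June 1 + 16 = June 17, 2050

June 17, 2050


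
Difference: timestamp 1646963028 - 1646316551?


Difference = 1646963028 - 1646316551 = 646477 seconds
In hours: 646477 / 3600 ≈ 179.6
In days: 646477 / 86400 ≈ 7.48

646477 seconds (179.6 hours / 7.48 days)


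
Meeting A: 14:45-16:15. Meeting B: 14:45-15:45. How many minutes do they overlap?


Meeting A: 885-975 (in minutes from midnight)
Meeting B: 885-945
Overlap start = max(885, 885) = 885
Overlap end = min(975, 945) = 945
Overlap = max(0, 945 - 885) = 60 min

60 minutes


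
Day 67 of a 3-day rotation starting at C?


Shift C

Shifts: A, B, C
Start: C (index 2)
Day 67: (2 + 67 - 1) mod 3
= 68 mod 3
= 2
Index 2 → shift C


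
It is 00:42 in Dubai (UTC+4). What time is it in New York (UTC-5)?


15:42 (previous day)

Time difference = UTC-5 - UTC+4 = -9 hours
New hour = (0 -9) mod 24
= -9 mod 24 = 15
Minutes unchanged → 15:42; -9 < 0 → previous day


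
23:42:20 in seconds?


85340 seconds

Hours: 23 × 3600 = 82800
Minutes: 42 × 60 = 2520
Seconds: 20
Total = 82800 + 2520 + 20 = 85340


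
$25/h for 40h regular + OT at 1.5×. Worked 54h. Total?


Regular: 40h × $25 = $1000.00
Overtime: 54 - 40 = 14h
OT pay: 14h × $25 × 1.5 = $525.00
Total = $1000.00 + $525.00 = $1525.00

$1525.00


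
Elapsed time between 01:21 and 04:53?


3h 32m

End time in minutes: 4×60 + 53 = 293
Start time in minutes: 1×60 + 21 = 81
Difference = 293 - 81 = 212 minutes
= 3 hours 32 minutes


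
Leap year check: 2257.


No

Rules: divisible by 4 AND (not by 100 OR by 400)
2257 ÷ 4 = 564 remainder 1 → not divisible by 4
Not divisible by 4 → not a leap year


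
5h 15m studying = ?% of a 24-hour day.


Time: 315 minutes
Day: 1440 minutes
Percentage = (315/1440) × 100 ≈ 21.9%

21.9%


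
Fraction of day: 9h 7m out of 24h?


0.3799 (37.99%)

Total minutes: 9×60 + 7 = 547
Day = 24×60 = 1440 minutes
Fraction = 547/1440 ≈ 0.3799
As a percentage: 547/1440 × 100 ≈ 37.99%


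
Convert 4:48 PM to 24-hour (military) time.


Input: 4:48 PM
PM: 4 + 12 = 16

16:48


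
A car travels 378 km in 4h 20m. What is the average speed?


87.2 km/h

Distance: 378 km
Time: 4h 20m = 260 min = 260/60 = 13/3 hours
Speed = 378 ÷ (13/3) = 378 × 3 / 13 = 1134/13 ≈ 87.2 km/h


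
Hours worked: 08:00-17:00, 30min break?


8h 30m (510 minutes)

Total time = (17×60+0) - (8×60+0)
= 1020 - 480 = 540 min
Minus break: 540 - 30 = 510 min
= 8h 30m


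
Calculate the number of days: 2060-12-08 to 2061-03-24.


106 days

From December 8, 2060 to March 24, 2061
Rest of December 2060: 31 - 8 = 23
Full months: January 31, February 2061 28
Days into March 2061: 24
Total = 23 + 31 + 28 + 24 = 106 days


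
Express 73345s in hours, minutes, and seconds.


20h 22m 25s

Hours: 73345 ÷ 3600 = 20 remainder 1345
Minutes: 1345 ÷ 60 = 22 remainder 25
Seconds: 25


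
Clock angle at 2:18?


Hour hand = 2×30 + 18×0.5 = 69.0°
Minute hand = 18×6 = 108°
Difference = |69.0 - 108| = 39.0°

39.0°


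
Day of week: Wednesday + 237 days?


Tuesday

Start: Wednesday (index 2)
(2 + 237) mod 7
= 239 mod 7
= 1
Index 1 → Tuesday


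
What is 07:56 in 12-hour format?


Hour: 7
7 < 12 → AM

7:56 AM


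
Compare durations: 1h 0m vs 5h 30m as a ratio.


2:11 (0.18)

Duration 1: 60 minutes
Duration 2: 330 minutes
Ratio = 60:330
GCD = 30
Simplified = 2:11
As a decimal: 2/11 ≈ 0.18


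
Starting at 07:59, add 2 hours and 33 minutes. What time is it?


10:32

Start: 479 minutes from midnight
Add: 153 minutes
Total: 632 minutes
Hours: 632 ÷ 60 = 10 remainder 32


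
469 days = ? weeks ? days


67 weeks 0 days

Weeks: 469 ÷ 7 = 67 remainder 0


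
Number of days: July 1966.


31 days

Month: July (month 7)
July has 31 days
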